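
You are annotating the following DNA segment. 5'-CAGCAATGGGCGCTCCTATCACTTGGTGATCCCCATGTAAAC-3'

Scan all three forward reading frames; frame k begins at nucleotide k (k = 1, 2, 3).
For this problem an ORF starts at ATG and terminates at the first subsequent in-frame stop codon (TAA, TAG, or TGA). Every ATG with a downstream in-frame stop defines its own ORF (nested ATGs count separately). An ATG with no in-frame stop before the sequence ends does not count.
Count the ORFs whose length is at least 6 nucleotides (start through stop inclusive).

Frame 1: CAG CAA TGG GCG CTC CTA TCA CTT GGT GAT CCC CAT GTA AAC — no ATG→stop ORF.
Frame 2: AGC AAT GGG CGC TCC TAT CAC TTG GTG ATC CCC ATG TAA — ATG at 35, stop TAA at 38 → 6 nt.
Frame 3: GCA ATG GGC GCT CCT ATC ACT TGG TGA TCC CCA TGT AAA — ATG at 6, stop TGA at 27 → 24 nt.
ORFs ≥ 6 nucleotides: frame 2 35–40 (6 nucleotides), frame 3 6–29 (24 nucleotides). Count = 2.

2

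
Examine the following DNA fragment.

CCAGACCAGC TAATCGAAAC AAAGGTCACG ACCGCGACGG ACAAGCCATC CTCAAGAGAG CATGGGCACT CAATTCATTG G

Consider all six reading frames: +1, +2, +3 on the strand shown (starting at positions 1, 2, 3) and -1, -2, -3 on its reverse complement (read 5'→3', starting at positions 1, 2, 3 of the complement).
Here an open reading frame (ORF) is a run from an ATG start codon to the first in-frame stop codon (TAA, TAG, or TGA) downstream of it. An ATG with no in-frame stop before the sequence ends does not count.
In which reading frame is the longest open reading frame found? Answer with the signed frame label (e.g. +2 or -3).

Reverse complement (5'→3'): CCAATGAATTGAGTGCCCATGCTCTCTTGAGGATGGCTTGTCCGTCGCGGTCGTGACCTTTGTTTCGATTAGCTGGTCTGG
Frame +1: CCA GAC CAG CTA ATC GAA ACA AAG GTC ACG ACC GCG ACG GAC AAG CCA TCC TCA AGA GAG CAT GGG CAC TCA ATT CAT TGG — no ATG→stop ORF.
Frame +2: CAG ACC AGC TAA TCG AAA CAA AGG TCA CGA CCG CGA CGG ACA AGC CAT CCT CAA GAG AGC ATG GGC ACT CAA TTC ATT — no ATG→stop ORF.
Frame +3: AGA CCA GCT AAT CGA AAC AAA GGT CAC GAC CGC GAC GGA CAA GCC ATC CTC AAG AGA GCA TGG GCA CTC AAT TCA TTG — no ATG→stop ORF.
Frame -1: CCA ATG AAT TGA GTG CCC ATG CTC TCT TGA GGA TGG CTT GTC CGT CGC GGT CGT GAC CTT TGT TTC GAT TAG CTG GTC TGG — ATG at 4, stop TGA at 10 → 9 nt; ATG at 19, stop TGA at 28 → 12 nt.
Frame -2: CAA TGA ATT GAG TGC CCA TGC TCT CTT GAG GAT GGC TTG TCC GTC GCG GTC GTG ACC TTT GTT TCG ATT AGC TGG TCT — no ATG→stop ORF.
Frame -3: AAT GAA TTG AGT GCC CAT GCT CTC TTG AGG ATG GCT TGT CCG TCG CGG TCG TGA CCT TTG TTT CGA TTA GCT GGT CTG — ATG at 33, stop TGA at 54 → 24 nt.
Longest ORF is 24 nt in frame -3 (positions 33–56).

-3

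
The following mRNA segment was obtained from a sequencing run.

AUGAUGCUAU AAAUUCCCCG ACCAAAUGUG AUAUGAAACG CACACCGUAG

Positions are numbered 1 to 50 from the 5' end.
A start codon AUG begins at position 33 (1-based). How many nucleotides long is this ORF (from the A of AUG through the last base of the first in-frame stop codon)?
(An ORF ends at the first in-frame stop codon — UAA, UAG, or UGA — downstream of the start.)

Codons from position 33: AUG (33–35), AAA (36–38), CGC (39–41), ACA (42–44), CCG (45–47), UAG (48–50).
UAG is the first in-frame stop; ORF spans 33–50, 18 nucleotides.

18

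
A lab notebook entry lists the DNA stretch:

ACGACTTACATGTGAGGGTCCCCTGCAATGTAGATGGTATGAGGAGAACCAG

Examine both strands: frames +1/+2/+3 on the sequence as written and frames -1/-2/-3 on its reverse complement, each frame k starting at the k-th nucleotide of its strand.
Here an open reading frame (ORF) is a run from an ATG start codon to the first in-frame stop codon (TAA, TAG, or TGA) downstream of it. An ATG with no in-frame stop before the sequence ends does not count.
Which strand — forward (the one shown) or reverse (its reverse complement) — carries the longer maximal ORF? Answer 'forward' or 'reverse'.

Reverse complement (5'→3'): CTGGTTCTCCTCATACCATCTACATTGCAGGGGACCCTCACATGTAAGTCGT
Frame +1: ACG ACT TAC ATG TGA GGG TCC CCT GCA ATG TAG ATG GTA TGA GGA GAA CCA — ATG at 10, stop TGA at 13 → 6 nt; ATG at 28, stop TAG at 31 → 6 nt; ATG at 34, stop TGA at 40 → 9 nt.
Frame +2: CGA CTT ACA TGT GAG GGT CCC CTG CAA TGT AGA TGG TAT GAG GAG AAC CAG — no ATG→stop ORF.
Frame +3: GAC TTA CAT GTG AGG GTC CCC TGC AAT GTA GAT GGT ATG AGG AGA ACC — no ATG→stop ORF.
Frame -1: CTG GTT CTC CTC ATA CCA TCT ACA TTG CAG GGG ACC CTC ACA TGT AAG TCG — no ATG→stop ORF.
Frame -2: TGG TTC TCC TCA TAC CAT CTA CAT TGC AGG GGA CCC TCA CAT GTA AGT CGT — no ATG→stop ORF.
Frame -3: GGT TCT CCT CAT ACC ATC TAC ATT GCA GGG GAC CCT CAC ATG TAA GTC — ATG at 42, stop TAA at 45 → 6 nt.
Forward-strand max 9 nt; reverse-strand max 6 nt. The forward strand has the longer ORF.

forward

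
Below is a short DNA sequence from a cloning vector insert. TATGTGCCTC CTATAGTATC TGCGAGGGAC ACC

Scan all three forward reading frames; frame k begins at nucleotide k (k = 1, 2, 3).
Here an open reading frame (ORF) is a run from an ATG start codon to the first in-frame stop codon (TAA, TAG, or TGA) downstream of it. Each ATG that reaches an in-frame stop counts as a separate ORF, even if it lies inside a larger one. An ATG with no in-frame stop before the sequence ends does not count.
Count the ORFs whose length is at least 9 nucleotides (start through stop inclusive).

1

Frame 1: TAT GTG CCT CCT ATA GTA TCT GCG AGG GAC ACC — no ATG→stop ORF.
Frame 2: ATG TGC CTC CTA TAG TAT CTG CGA GGG ACA — ATG at 2, stop TAG at 14 → 15 nt.
Frame 3: TGT GCC TCC TAT AGT ATC TGC GAG GGA CAC — no ATG→stop ORF.
ORFs ≥ 9 nucleotides: frame 2 2–16 (15 nucleotides). Count = 1.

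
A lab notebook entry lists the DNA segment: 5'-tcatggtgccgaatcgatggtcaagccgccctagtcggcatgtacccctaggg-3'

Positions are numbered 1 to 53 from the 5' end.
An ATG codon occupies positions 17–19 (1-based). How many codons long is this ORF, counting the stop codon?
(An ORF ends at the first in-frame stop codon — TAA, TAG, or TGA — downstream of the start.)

Codons from position 17: ATG (17–19), GTC (20–22), AAG (23–25), CCG (26–28), CCC (29–31), TAG (32–34).
TAG is the first in-frame stop; that's 6 codons including the stop.

6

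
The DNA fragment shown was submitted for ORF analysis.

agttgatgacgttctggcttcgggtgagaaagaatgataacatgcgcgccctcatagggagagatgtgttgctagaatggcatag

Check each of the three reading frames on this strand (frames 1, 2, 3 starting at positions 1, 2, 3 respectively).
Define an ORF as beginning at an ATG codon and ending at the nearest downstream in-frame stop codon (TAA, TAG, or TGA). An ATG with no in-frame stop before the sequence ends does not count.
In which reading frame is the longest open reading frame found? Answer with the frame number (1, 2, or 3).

1

Frame 1: AGT TGA TGA CGT TCT GGC TTC GGG TGA GAA AGA ATG ATA ACA TGC GCG CCC TCA TAG GGA GAG ATG TGT TGC TAG AAT GGC ATA — ATG at 34, stop TAG at 55 → 24 nt; ATG at 64, stop TAG at 73 → 12 nt.
Frame 2: GTT GAT GAC GTT CTG GCT TCG GGT GAG AAA GAA TGA TAA CAT GCG CGC CCT CAT AGG GAG AGA TGT GTT GCT AGA ATG GCA TAG — ATG at 77, stop TAG at 83 → 9 nt.
Frame 3: TTG ATG ACG TTC TGG CTT CGG GTG AGA AAG AAT GAT AAC ATG CGC GCC CTC ATA GGG AGA GAT GTG TTG CTA GAA TGG CAT — no ATG→stop ORF.
Longest ORF is 24 nt in frame 1 (positions 34–57).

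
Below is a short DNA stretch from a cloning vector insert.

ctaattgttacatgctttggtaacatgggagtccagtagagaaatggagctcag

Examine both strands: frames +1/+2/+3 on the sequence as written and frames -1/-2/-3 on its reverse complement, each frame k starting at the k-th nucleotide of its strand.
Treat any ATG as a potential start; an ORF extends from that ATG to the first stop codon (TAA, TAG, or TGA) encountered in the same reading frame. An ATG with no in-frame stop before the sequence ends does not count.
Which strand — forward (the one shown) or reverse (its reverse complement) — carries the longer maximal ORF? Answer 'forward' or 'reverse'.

forward

Reverse complement (5'→3'): CTGAGCTCCATTTCTCTACTGGACTCCCATGTTACCAAAGCATGTAACAATTAG
Frame +1: CTA ATT GTT ACA TGC TTT GGT AAC ATG GGA GTC CAG TAG AGA AAT GGA GCT CAG — ATG at 25, stop TAG at 37 → 15 nt.
Frame +2: TAA TTG TTA CAT GCT TTG GTA ACA TGG GAG TCC AGT AGA GAA ATG GAG CTC — no ATG→stop ORF.
Frame +3: AAT TGT TAC ATG CTT TGG TAA CAT GGG AGT CCA GTA GAG AAA TGG AGC TCA — ATG at 12, stop TAA at 21 → 12 nt.
Frame -1: CTG AGC TCC ATT TCT CTA CTG GAC TCC CAT GTT ACC AAA GCA TGT AAC AAT TAG — no ATG→stop ORF.
Frame -2: TGA GCT CCA TTT CTC TAC TGG ACT CCC ATG TTA CCA AAG CAT GTA ACA ATT — no ATG→stop ORF.
Frame -3: GAG CTC CAT TTC TCT ACT GGA CTC CCA TGT TAC CAA AGC ATG TAA CAA TTA — ATG at 42, stop TAA at 45 → 6 nt.
Forward-strand max 15 nt; reverse-strand max 6 nt. The forward strand has the longer ORF.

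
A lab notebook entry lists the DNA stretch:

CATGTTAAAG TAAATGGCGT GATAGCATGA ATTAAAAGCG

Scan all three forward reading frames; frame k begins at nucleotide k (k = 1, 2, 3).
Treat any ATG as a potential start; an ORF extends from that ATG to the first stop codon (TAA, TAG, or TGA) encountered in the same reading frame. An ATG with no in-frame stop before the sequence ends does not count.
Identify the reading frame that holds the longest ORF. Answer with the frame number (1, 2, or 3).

Frame 1: CAT GTT AAA GTA AAT GGC GTG ATA GCA TGA ATT AAA AGC — no ATG→stop ORF.
Frame 2: ATG TTA AAG TAA ATG GCG TGA TAG CAT GAA TTA AAA GCG — ATG at 2, stop TAA at 11 → 12 nt; ATG at 14, stop TGA at 20 → 9 nt.
Frame 3: TGT TAA AGT AAA TGG CGT GAT AGC ATG AAT TAA AAG — ATG at 27, stop TAA at 33 → 9 nt.
Longest ORF is 12 nt in frame 2 (positions 2–13).

2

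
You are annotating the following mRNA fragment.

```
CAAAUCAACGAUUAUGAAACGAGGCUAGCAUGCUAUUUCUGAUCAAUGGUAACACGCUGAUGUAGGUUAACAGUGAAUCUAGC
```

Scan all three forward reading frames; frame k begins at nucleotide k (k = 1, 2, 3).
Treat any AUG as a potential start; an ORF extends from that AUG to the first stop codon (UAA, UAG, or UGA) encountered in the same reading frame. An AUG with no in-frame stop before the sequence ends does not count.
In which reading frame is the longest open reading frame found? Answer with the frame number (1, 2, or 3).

3

Frame 1: CAA AUC AAC GAU UAU GAA ACG AGG CUA GCA UGC UAU UUC UGA UCA AUG GUA ACA CGC UGA UGU AGG UUA ACA GUG AAU CUA — AUG at 46, stop UGA at 58 → 15 nt.
Frame 2: AAA UCA ACG AUU AUG AAA CGA GGC UAG CAU GCU AUU UCU GAU CAA UGG UAA CAC GCU GAU GUA GGU UAA CAG UGA AUC UAG — AUG at 14, stop UAG at 26 → 15 nt.
Frame 3: AAU CAA CGA UUA UGA AAC GAG GCU AGC AUG CUA UUU CUG AUC AAU GGU AAC ACG CUG AUG UAG GUU AAC AGU GAA UCU AGC — AUG at 30, stop UAG at 63 → 36 nt; AUG at 60, stop UAG at 63 → 6 nt.
Longest ORF is 36 nt in frame 3 (positions 30–65).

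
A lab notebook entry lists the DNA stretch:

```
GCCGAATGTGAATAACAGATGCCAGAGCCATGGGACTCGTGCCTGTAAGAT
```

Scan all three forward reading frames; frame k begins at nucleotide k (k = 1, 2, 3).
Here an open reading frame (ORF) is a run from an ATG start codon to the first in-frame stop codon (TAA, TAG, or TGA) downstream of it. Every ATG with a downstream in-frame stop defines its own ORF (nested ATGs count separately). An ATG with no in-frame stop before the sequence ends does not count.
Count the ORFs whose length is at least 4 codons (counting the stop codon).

1

Frame 1: GCC GAA TGT GAA TAA CAG ATG CCA GAG CCA TGG GAC TCG TGC CTG TAA GAT — ATG at 19, stop TAA at 46 → 30 nt.
Frame 2: CCG AAT GTG AAT AAC AGA TGC CAG AGC CAT GGG ACT CGT GCC TGT AAG — no ATG→stop ORF.
Frame 3: CGA ATG TGA ATA ACA GAT GCC AGA GCC ATG GGA CTC GTG CCT GTA AGA — ATG at 6, stop TGA at 9 → 6 nt.
ORFs ≥ 4 codons: frame 1 19–48 (10 codons). Count = 1.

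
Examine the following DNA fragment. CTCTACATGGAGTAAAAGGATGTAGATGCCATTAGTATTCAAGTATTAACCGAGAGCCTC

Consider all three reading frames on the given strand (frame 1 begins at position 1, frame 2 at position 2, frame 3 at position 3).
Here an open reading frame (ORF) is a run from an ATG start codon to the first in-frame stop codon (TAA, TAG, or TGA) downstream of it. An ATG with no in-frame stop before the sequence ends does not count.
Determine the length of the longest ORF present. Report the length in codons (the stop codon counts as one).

8

Frame 1: CTC TAC ATG GAG TAA AAG GAT GTA GAT GCC ATT AGT ATT CAA GTA TTA ACC GAG AGC CTC — ATG at 7, stop TAA at 13 → 9 nt.
Frame 2: TCT ACA TGG AGT AAA AGG ATG TAG ATG CCA TTA GTA TTC AAG TAT TAA CCG AGA GCC — ATG at 20, stop TAG at 23 → 6 nt; ATG at 26, stop TAA at 47 → 24 nt.
Frame 3: CTA CAT GGA GTA AAA GGA TGT AGA TGC CAT TAG TAT TCA AGT ATT AAC CGA GAG CCT — no ATG→stop ORF.
Longest: frame 2, positions 26–49, 24 nt = 8 codons = 7 aa. → 8 codons.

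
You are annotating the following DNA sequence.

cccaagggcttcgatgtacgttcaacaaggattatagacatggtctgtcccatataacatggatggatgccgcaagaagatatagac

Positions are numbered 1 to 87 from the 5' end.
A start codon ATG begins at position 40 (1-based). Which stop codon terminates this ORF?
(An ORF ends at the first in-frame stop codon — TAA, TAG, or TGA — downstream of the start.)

Codons from position 40: ATG (40–42), GTC (43–45), TGT (46–48), CCC (49–51), ATA (52–54), TAA (55–57).
The first in-frame stop codon is TAA.

TAA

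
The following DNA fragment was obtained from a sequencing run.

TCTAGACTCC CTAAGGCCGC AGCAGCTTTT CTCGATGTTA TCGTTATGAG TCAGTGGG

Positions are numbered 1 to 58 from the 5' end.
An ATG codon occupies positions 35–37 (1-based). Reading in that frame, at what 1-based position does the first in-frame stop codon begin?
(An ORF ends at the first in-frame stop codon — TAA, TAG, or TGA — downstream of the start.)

Codons from position 35: ATG (35–37), TTA (38–40), TCG (41–43), TTA (44–46), TGA (47–49).
TGA is a stop codon; it begins at position 47.

47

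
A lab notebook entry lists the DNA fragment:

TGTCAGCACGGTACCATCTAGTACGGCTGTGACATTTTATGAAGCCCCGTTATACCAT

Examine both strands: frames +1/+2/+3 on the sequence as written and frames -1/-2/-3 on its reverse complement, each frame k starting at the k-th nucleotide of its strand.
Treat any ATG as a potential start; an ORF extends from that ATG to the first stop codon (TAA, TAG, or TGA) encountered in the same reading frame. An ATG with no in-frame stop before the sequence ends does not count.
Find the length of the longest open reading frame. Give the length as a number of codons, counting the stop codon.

6

Reverse complement (5'→3'): ATGGTATAACGGGGCTTCATAAAATGTCACAGCCGTACTAGATGGTACCGTGCTGACA
Frame +1: TGT CAG CAC GGT ACC ATC TAG TAC GGC TGT GAC ATT TTA TGA AGC CCC GTT ATA CCA — no ATG→stop ORF.
Frame +2: GTC AGC ACG GTA CCA TCT AGT ACG GCT GTG ACA TTT TAT GAA GCC CCG TTA TAC CAT — no ATG→stop ORF.
Frame +3: TCA GCA CGG TAC CAT CTA GTA CGG CTG TGA CAT TTT ATG AAG CCC CGT TAT ACC — no ATG→stop ORF.
Frame -1: ATG GTA TAA CGG GGC TTC ATA AAA TGT CAC AGC CGT ACT AGA TGG TAC CGT GCT GAC — ATG at 1, stop TAA at 7 → 9 nt.
Frame -2: TGG TAT AAC GGG GCT TCA TAA AAT GTC ACA GCC GTA CTA GAT GGT ACC GTG CTG ACA — no ATG→stop ORF.
Frame -3: GGT ATA ACG GGG CTT CAT AAA ATG TCA CAG CCG TAC TAG ATG GTA CCG TGC TGA — ATG at 24, stop TAG at 39 → 18 nt; ATG at 42, stop TGA at 54 → 15 nt.
Longest: frame -3, positions 24–41, 18 nt = 6 codons = 5 aa. → 6 codons.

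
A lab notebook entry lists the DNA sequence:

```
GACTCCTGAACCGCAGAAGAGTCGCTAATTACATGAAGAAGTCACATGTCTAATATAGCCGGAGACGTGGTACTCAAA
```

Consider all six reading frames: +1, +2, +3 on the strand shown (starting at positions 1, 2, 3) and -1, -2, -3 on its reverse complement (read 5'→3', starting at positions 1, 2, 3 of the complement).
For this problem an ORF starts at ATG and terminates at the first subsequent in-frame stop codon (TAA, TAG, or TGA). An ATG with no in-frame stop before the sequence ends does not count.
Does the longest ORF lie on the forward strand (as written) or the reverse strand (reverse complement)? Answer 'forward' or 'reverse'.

Reverse complement (5'→3'): TTTGAGTACCACGTCTCCGGCTATATTAGACATGTGACTTCTTCATGTAATTAGCGACTCTTCTGCGGTTCAGGAGTC
Frame +1: GAC TCC TGA ACC GCA GAA GAG TCG CTA ATT ACA TGA AGA AGT CAC ATG TCT AAT ATA GCC GGA GAC GTG GTA CTC AAA — no ATG→stop ORF.
Frame +2: ACT CCT GAA CCG CAG AAG AGT CGC TAA TTA CAT GAA GAA GTC ACA TGT CTA ATA TAG CCG GAG ACG TGG TAC TCA — no ATG→stop ORF.
Frame +3: CTC CTG AAC CGC AGA AGA GTC GCT AAT TAC ATG AAG AAG TCA CAT GTC TAA TAT AGC CGG AGA CGT GGT ACT CAA — ATG at 33, stop TAA at 51 → 21 nt.
Frame -1: TTT GAG TAC CAC GTC TCC GGC TAT ATT AGA CAT GTG ACT TCT TCA TGT AAT TAG CGA CTC TTC TGC GGT TCA GGA GTC — no ATG→stop ORF.
Frame -2: TTG AGT ACC ACG TCT CCG GCT ATA TTA GAC ATG TGA CTT CTT CAT GTA ATT AGC GAC TCT TCT GCG GTT CAG GAG — ATG at 32, stop TGA at 35 → 6 nt.
Frame -3: TGA GTA CCA CGT CTC CGG CTA TAT TAG ACA TGT GAC TTC TTC ATG TAA TTA GCG ACT CTT CTG CGG TTC AGG AGT — ATG at 45, stop TAA at 48 → 6 nt.
Forward-strand max 21 nt; reverse-strand max 6 nt. The forward strand has the longer ORF.

forward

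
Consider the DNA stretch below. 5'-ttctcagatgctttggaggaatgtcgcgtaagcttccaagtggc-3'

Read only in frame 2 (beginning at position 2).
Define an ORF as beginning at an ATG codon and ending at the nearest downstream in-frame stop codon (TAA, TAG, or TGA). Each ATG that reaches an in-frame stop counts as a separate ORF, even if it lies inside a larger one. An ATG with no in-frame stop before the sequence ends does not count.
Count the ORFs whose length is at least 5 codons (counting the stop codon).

1

Frame 2: TCT CAG ATG CTT TGG AGG AAT GTC GCG TAA GCT TCC AAG TGG — ATG at 8, stop TAA at 29 → 24 nt.
ORFs ≥ 5 codons: frame 2 8–31 (8 codons). Count = 1.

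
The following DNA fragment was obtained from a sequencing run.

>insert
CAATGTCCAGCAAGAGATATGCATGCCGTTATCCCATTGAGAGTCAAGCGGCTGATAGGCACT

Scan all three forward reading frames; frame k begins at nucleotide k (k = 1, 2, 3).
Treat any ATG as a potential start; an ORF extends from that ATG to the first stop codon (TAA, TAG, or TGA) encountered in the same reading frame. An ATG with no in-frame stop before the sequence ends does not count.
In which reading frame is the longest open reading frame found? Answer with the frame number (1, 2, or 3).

Frame 1: CAA TGT CCA GCA AGA GAT ATG CAT GCC GTT ATC CCA TTG AGA GTC AAG CGG CTG ATA GGC ACT — no ATG→stop ORF.
Frame 2: AAT GTC CAG CAA GAG ATA TGC ATG CCG TTA TCC CAT TGA GAG TCA AGC GGC TGA TAG GCA — ATG at 23, stop TGA at 38 → 18 nt.
Frame 3: ATG TCC AGC AAG AGA TAT GCA TGC CGT TAT CCC ATT GAG AGT CAA GCG GCT GAT AGG CAC — no ATG→stop ORF.
Longest ORF is 18 nt in frame 2 (positions 23–40).

2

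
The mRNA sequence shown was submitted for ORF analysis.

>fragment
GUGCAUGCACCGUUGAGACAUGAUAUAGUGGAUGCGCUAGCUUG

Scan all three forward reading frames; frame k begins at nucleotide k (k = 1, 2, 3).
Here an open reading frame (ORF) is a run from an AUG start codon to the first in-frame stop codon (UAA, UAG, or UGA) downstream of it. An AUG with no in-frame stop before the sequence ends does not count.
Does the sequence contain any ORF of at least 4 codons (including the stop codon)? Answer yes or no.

yes

Frame 1: GUG CAU GCA CCG UUG AGA CAU GAU AUA GUG GAU GCG CUA GCU — no AUG→stop ORF.
Frame 2: UGC AUG CAC CGU UGA GAC AUG AUA UAG UGG AUG CGC UAG CUU — AUG at 5, stop UGA at 14 → 12 nt; AUG at 20, stop UAG at 26 → 9 nt; AUG at 32, stop UAG at 38 → 9 nt.
Frame 3: GCA UGC ACC GUU GAG ACA UGA UAU AGU GGA UGC GCU AGC UUG — no AUG→stop ORF.
Frame 2 has an ORF of 4 codons (positions 5–16) ≥ 4, so yes.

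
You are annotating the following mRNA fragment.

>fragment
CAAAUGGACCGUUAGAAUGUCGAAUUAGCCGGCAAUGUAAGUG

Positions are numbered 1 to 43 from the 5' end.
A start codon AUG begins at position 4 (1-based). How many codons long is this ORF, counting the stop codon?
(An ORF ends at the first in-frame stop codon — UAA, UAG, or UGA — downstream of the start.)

4

Codons from position 4: AUG (4–6), GAC (7–9), CGU (10–12), UAG (13–15).
UAG is the first in-frame stop; that's 4 codons including the stop.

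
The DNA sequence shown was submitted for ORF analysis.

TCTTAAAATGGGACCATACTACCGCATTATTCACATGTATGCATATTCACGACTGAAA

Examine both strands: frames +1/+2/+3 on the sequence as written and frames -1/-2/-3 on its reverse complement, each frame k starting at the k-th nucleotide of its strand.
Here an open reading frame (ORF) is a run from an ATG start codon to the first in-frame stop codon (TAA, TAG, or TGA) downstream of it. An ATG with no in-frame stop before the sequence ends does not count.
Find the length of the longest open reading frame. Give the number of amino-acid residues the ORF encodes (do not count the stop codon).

Reverse complement (5'→3'): TTTCAGTCGTGAATATGCATACATGTGAATAATGCGGTAGTATGGTCCCATTTTAAGA
Frame +1: TCT TAA AAT GGG ACC ATA CTA CCG CAT TAT TCA CAT GTA TGC ATA TTC ACG ACT GAA — no ATG→stop ORF.
Frame +2: CTT AAA ATG GGA CCA TAC TAC CGC ATT ATT CAC ATG TAT GCA TAT TCA CGA CTG AAA — no ATG→stop ORF.
Frame +3: TTA AAA TGG GAC CAT ACT ACC GCA TTA TTC ACA TGT ATG CAT ATT CAC GAC TGA — ATG at 39, stop TGA at 54 → 18 nt.
Frame -1: TTT CAG TCG TGA ATA TGC ATA CAT GTG AAT AAT GCG GTA GTA TGG TCC CAT TTT AAG — no ATG→stop ORF.
Frame -2: TTC AGT CGT GAA TAT GCA TAC ATG TGA ATA ATG CGG TAG TAT GGT CCC ATT TTA AGA — ATG at 23, stop TGA at 26 → 6 nt; ATG at 32, stop TAG at 38 → 9 nt.
Frame -3: TCA GTC GTG AAT ATG CAT ACA TGT GAA TAA TGC GGT AGT ATG GTC CCA TTT TAA — ATG at 15, stop TAA at 30 → 18 nt; ATG at 42, stop TAA at 54 → 15 nt.
Longest: frame +3, positions 39–56, 18 nt = 6 codons = 5 aa. → 5 amino acids.

5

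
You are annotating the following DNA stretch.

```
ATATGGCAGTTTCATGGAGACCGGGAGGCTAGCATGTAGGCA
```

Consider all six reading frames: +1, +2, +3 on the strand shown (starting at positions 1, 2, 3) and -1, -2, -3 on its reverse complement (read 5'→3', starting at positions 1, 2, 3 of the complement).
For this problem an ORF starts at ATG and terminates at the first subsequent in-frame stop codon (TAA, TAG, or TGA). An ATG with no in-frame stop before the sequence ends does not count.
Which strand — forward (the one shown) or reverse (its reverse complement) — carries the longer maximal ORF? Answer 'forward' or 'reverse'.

Reverse complement (5'→3'): TGCCTACATGCTAGCCTCCCGGTCTCCATGAAACTGCCATAT
Frame +1: ATA TGG CAG TTT CAT GGA GAC CGG GAG GCT AGC ATG TAG GCA — ATG at 34, stop TAG at 37 → 6 nt.
Frame +2: TAT GGC AGT TTC ATG GAG ACC GGG AGG CTA GCA TGT AGG — no ATG→stop ORF.
Frame +3: ATG GCA GTT TCA TGG AGA CCG GGA GGC TAG CAT GTA GGC — ATG at 3, stop TAG at 30 → 30 nt.
Frame -1: TGC CTA CAT GCT AGC CTC CCG GTC TCC ATG AAA CTG CCA TAT — no ATG→stop ORF.
Frame -2: GCC TAC ATG CTA GCC TCC CGG TCT CCA TGA AAC TGC CAT — ATG at 8, stop TGA at 29 → 24 nt.
Frame -3: CCT ACA TGC TAG CCT CCC GGT CTC CAT GAA ACT GCC ATA — no ATG→stop ORF.
Forward-strand max 30 nt; reverse-strand max 24 nt. The forward strand has the longer ORF.

forward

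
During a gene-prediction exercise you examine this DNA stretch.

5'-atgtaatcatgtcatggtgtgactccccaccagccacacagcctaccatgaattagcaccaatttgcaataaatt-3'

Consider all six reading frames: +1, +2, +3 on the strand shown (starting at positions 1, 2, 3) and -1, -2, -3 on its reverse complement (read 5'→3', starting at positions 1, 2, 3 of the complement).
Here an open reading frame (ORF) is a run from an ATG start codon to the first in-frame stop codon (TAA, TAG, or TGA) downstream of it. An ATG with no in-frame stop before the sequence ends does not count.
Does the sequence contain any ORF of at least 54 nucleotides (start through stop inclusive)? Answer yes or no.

Reverse complement (5'→3'): AATTTATTGCAAATTGGTGCTAATTCATGGTAGGCTGTGTGGCTGGTGGGGAGTCACACCATGACATGATTACAT
Frame +1: ATG TAA TCA TGT CAT GGT GTG ACT CCC CAC CAG CCA CAC AGC CTA CCA TGA ATT AGC ACC AAT TTG CAA TAA ATT — ATG at 1, stop TAA at 4 → 6 nt.
Frame +2: TGT AAT CAT GTC ATG GTG TGA CTC CCC ACC AGC CAC ACA GCC TAC CAT GAA TTA GCA CCA ATT TGC AAT AAA — ATG at 14, stop TGA at 20 → 9 nt.
Frame +3: GTA ATC ATG TCA TGG TGT GAC TCC CCA CCA GCC ACA CAG CCT ACC ATG AAT TAG CAC CAA TTT GCA ATA AAT — ATG at 9, stop TAG at 54 → 48 nt; ATG at 48, stop TAG at 54 → 9 nt.
Frame -1: AAT TTA TTG CAA ATT GGT GCT AAT TCA TGG TAG GCT GTG TGG CTG GTG GGG AGT CAC ACC ATG ACA TGA TTA CAT — ATG at 61, stop TGA at 67 → 9 nt.
Frame -2: ATT TAT TGC AAA TTG GTG CTA ATT CAT GGT AGG CTG TGT GGC TGG TGG GGA GTC ACA CCA TGA CAT GAT TAC — no ATG→stop ORF.
Frame -3: TTT ATT GCA AAT TGG TGC TAA TTC ATG GTA GGC TGT GTG GCT GGT GGG GAG TCA CAC CAT GAC ATG ATT ACA — no ATG→stop ORF.
Largest ORF found is 48 nucleotides < 54, so no.

no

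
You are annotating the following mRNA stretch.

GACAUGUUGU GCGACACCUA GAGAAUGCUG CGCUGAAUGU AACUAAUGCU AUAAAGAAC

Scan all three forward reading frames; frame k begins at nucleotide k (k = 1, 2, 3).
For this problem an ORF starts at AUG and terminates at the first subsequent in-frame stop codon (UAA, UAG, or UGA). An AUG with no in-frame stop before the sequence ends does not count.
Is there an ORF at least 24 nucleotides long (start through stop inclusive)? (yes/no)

no

Frame 1: GAC AUG UUG UGC GAC ACC UAG AGA AUG CUG CGC UGA AUG UAA CUA AUG CUA UAA AGA — AUG at 4, stop UAG at 19 → 18 nt; AUG at 25, stop UGA at 34 → 12 nt; AUG at 37, stop UAA at 40 → 6 nt; AUG at 46, stop UAA at 52 → 9 nt.
Frame 2: ACA UGU UGU GCG ACA CCU AGA GAA UGC UGC GCU GAA UGU AAC UAA UGC UAU AAA GAA — no AUG→stop ORF.
Frame 3: CAU GUU GUG CGA CAC CUA GAG AAU GCU GCG CUG AAU GUA ACU AAU GCU AUA AAG AAC — no AUG→stop ORF.
Largest ORF found is 18 nucleotides < 24, so no.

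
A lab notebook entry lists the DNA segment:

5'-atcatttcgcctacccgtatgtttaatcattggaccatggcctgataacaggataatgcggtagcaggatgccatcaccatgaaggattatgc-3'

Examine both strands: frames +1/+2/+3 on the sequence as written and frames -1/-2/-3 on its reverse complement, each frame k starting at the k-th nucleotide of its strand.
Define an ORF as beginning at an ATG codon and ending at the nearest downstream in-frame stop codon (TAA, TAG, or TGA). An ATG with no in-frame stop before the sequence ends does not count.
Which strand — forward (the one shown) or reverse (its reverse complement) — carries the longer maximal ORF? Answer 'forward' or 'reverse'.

forward

Reverse complement (5'→3'): GCATAATCCTTCATGGTGATGGCATCCTGCTACCGCATTATCCTGTTATCAGGCCATGGTCCAATGATTAAACATACGGGTAGGCGAAATGAT
Frame +1: ATC ATT TCG CCT ACC CGT ATG TTT AAT CAT TGG ACC ATG GCC TGA TAA CAG GAT AAT GCG GTA GCA GGA TGC CAT CAC CAT GAA GGA TTA TGC — ATG at 19, stop TGA at 43 → 27 nt; ATG at 37, stop TGA at 43 → 9 nt.
Frame +2: TCA TTT CGC CTA CCC GTA TGT TTA ATC ATT GGA CCA TGG CCT GAT AAC AGG ATA ATG CGG TAG CAG GAT GCC ATC ACC ATG AAG GAT TAT — ATG at 56, stop TAG at 62 → 9 nt.
Frame +3: CAT TTC GCC TAC CCG TAT GTT TAA TCA TTG GAC CAT GGC CTG ATA ACA GGA TAA TGC GGT AGC AGG ATG CCA TCA CCA TGA AGG ATT ATG — ATG at 69, stop TGA at 81 → 15 nt.
Frame -1: GCA TAA TCC TTC ATG GTG ATG GCA TCC TGC TAC CGC ATT ATC CTG TTA TCA GGC CAT GGT CCA ATG ATT AAA CAT ACG GGT AGG CGA AAT GAT — no ATG→stop ORF.
Frame -2: CAT AAT CCT TCA TGG TGA TGG CAT CCT GCT ACC GCA TTA TCC TGT TAT CAG GCC ATG GTC CAA TGA TTA AAC ATA CGG GTA GGC GAA ATG — ATG at 56, stop TGA at 65 → 12 nt.
Frame -3: ATA ATC CTT CAT GGT GAT GGC ATC CTG CTA CCG CAT TAT CCT GTT ATC AGG CCA TGG TCC AAT GAT TAA ACA TAC GGG TAG GCG AAA TGA — no ATG→stop ORF.
Forward-strand max 27 nt; reverse-strand max 12 nt. The forward strand has the longer ORF.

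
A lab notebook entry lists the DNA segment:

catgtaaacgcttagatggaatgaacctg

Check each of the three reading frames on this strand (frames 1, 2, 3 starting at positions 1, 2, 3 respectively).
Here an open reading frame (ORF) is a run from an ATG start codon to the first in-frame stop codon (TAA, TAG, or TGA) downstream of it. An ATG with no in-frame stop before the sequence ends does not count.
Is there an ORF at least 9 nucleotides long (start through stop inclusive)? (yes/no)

Frame 1: CAT GTA AAC GCT TAG ATG GAA TGA ACC — ATG at 16, stop TGA at 22 → 9 nt.
Frame 2: ATG TAA ACG CTT AGA TGG AAT GAA CCT — ATG at 2, stop TAA at 5 → 6 nt.
Frame 3: TGT AAA CGC TTA GAT GGA ATG AAC CTG — no ATG→stop ORF.
Frame 1 has an ORF of 9 nucleotides (positions 16–24) ≥ 9, so yes.

yes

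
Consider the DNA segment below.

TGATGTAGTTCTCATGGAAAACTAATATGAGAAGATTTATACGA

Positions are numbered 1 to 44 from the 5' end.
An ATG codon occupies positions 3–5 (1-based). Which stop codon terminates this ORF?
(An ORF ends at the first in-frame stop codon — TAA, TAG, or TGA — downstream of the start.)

TAG

Codons from position 3: ATG (3–5), TAG (6–8).
The first in-frame stop codon is TAG.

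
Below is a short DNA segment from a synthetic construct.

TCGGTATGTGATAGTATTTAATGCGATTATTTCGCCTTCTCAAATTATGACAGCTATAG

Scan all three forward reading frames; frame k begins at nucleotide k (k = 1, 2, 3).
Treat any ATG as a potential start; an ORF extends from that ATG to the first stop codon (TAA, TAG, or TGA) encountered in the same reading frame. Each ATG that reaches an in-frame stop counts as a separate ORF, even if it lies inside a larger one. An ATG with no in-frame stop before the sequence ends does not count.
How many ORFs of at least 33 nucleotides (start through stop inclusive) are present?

Frame 1: TCG GTA TGT GAT AGT ATT TAA TGC GAT TAT TTC GCC TTC TCA AAT TAT GAC AGC TAT — no ATG→stop ORF.
Frame 2: CGG TAT GTG ATA GTA TTT AAT GCG ATT ATT TCG CCT TCT CAA ATT ATG ACA GCT ATA — no ATG→stop ORF.
Frame 3: GGT ATG TGA TAG TAT TTA ATG CGA TTA TTT CGC CTT CTC AAA TTA TGA CAG CTA TAG — ATG at 6, stop TGA at 9 → 6 nt; ATG at 21, stop TGA at 48 → 30 nt.
No ORF reaches 33 nucleotides. Count = 0.

0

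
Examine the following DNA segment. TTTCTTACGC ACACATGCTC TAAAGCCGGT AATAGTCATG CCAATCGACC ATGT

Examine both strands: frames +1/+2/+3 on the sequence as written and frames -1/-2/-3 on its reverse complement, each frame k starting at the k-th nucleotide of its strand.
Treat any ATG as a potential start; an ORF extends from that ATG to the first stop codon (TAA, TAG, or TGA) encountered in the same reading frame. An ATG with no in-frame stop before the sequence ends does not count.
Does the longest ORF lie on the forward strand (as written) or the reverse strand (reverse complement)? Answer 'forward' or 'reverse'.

Reverse complement (5'→3'): ACATGGTCGATTGGCATGACTATTACCGGCTTTAGAGCATGTGTGCGTAAGAAA
Frame +1: TTT CTT ACG CAC ACA TGC TCT AAA GCC GGT AAT AGT CAT GCC AAT CGA CCA TGT — no ATG→stop ORF.
Frame +2: TTC TTA CGC ACA CAT GCT CTA AAG CCG GTA ATA GTC ATG CCA ATC GAC CAT — no ATG→stop ORF.
Frame +3: TCT TAC GCA CAC ATG CTC TAA AGC CGG TAA TAG TCA TGC CAA TCG ACC ATG — ATG at 15, stop TAA at 21 → 9 nt.
Frame -1: ACA TGG TCG ATT GGC ATG ACT ATT ACC GGC TTT AGA GCA TGT GTG CGT AAG AAA — no ATG→stop ORF.
Frame -2: CAT GGT CGA TTG GCA TGA CTA TTA CCG GCT TTA GAG CAT GTG TGC GTA AGA — no ATG→stop ORF.
Frame -3: ATG GTC GAT TGG CAT GAC TAT TAC CGG CTT TAG AGC ATG TGT GCG TAA GAA — ATG at 3, stop TAG at 33 → 33 nt; ATG at 39, stop TAA at 48 → 12 nt.
Forward-strand max 9 nt; reverse-strand max 33 nt. The reverse strand has the longer ORF.

reverse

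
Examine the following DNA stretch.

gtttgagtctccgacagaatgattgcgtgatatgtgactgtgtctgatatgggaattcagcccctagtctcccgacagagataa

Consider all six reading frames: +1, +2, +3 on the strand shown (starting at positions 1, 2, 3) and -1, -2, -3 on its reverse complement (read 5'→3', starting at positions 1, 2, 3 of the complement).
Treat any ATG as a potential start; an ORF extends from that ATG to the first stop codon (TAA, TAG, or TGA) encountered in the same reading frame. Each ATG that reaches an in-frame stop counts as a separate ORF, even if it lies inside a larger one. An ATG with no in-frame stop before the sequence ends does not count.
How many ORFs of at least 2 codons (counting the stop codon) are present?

Reverse complement (5'→3'): TTATCTCTGTCGGGAGACTAGGGGCTGAATTCCCATATCAGACACAGTCACATATCACGCAATCATTCTGTCGGAGACTCAAAC
Frame +1: GTT TGA GTC TCC GAC AGA ATG ATT GCG TGA TAT GTG ACT GTG TCT GAT ATG GGA ATT CAG CCC CTA GTC TCC CGA CAG AGA TAA — ATG at 19, stop TGA at 28 → 12 nt; ATG at 49, stop TAA at 82 → 36 nt.
Frame +2: TTT GAG TCT CCG ACA GAA TGA TTG CGT GAT ATG TGA CTG TGT CTG ATA TGG GAA TTC AGC CCC TAG TCT CCC GAC AGA GAT — ATG at 32, stop TGA at 35 → 6 nt.
Frame +3: TTG AGT CTC CGA CAG AAT GAT TGC GTG ATA TGT GAC TGT GTC TGA TAT GGG AAT TCA GCC CCT AGT CTC CCG ACA GAG ATA — no ATG→stop ORF.
Frame -1: TTA TCT CTG TCG GGA GAC TAG GGG CTG AAT TCC CAT ATC AGA CAC AGT CAC ATA TCA CGC AAT CAT TCT GTC GGA GAC TCA AAC — no ATG→stop ORF.
Frame -2: TAT CTC TGT CGG GAG ACT AGG GGC TGA ATT CCC ATA TCA GAC ACA GTC ACA TAT CAC GCA ATC ATT CTG TCG GAG ACT CAA — no ATG→stop ORF.
Frame -3: ATC TCT GTC GGG AGA CTA GGG GCT GAA TTC CCA TAT CAG ACA CAG TCA CAT ATC ACG CAA TCA TTC TGT CGG AGA CTC AAA — no ATG→stop ORF.
ORFs ≥ 2 codons: frame +1 19–30 (4 codons), frame +1 49–84 (12 codons), frame +2 32–37 (2 codons). Count = 3.

3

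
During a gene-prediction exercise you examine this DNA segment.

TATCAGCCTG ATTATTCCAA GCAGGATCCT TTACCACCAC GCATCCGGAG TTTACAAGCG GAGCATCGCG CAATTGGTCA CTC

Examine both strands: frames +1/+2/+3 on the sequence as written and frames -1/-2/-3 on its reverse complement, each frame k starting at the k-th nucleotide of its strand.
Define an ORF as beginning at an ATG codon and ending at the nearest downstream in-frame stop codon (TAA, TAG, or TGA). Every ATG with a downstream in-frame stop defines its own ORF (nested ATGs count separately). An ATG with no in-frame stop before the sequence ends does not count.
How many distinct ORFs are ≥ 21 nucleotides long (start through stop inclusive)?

1

Reverse complement (5'→3'): GAGTGACCAATTGCGCGATGCTCCGCTTGTAAACTCCGGATGCGTGGTGGTAAAGGATCCTGCTTGGAATAATCAGGCTGATA
Frame +1: TAT CAG CCT GAT TAT TCC AAG CAG GAT CCT TTA CCA CCA CGC ATC CGG AGT TTA CAA GCG GAG CAT CGC GCA ATT GGT CAC — no ATG→stop ORF.
Frame +2: ATC AGC CTG ATT ATT CCA AGC AGG ATC CTT TAC CAC CAC GCA TCC GGA GTT TAC AAG CGG AGC ATC GCG CAA TTG GTC ACT — no ATG→stop ORF.
Frame +3: TCA GCC TGA TTA TTC CAA GCA GGA TCC TTT ACC ACC ACG CAT CCG GAG TTT ACA AGC GGA GCA TCG CGC AAT TGG TCA CTC — no ATG→stop ORF.
Frame -1: GAG TGA CCA ATT GCG CGA TGC TCC GCT TGT AAA CTC CGG ATG CGT GGT GGT AAA GGA TCC TGC TTG GAA TAA TCA GGC TGA — ATG at 40, stop TAA at 70 → 33 nt.
Frame -2: AGT GAC CAA TTG CGC GAT GCT CCG CTT GTA AAC TCC GGA TGC GTG GTG GTA AAG GAT CCT GCT TGG AAT AAT CAG GCT GAT — no ATG→stop ORF.
Frame -3: GTG ACC AAT TGC GCG ATG CTC CGC TTG TAA ACT CCG GAT GCG TGG TGG TAA AGG ATC CTG CTT GGA ATA ATC AGG CTG ATA — ATG at 18, stop TAA at 30 → 15 nt.
ORFs ≥ 21 nucleotides: frame -1 40–72 (33 nucleotides). Count = 1.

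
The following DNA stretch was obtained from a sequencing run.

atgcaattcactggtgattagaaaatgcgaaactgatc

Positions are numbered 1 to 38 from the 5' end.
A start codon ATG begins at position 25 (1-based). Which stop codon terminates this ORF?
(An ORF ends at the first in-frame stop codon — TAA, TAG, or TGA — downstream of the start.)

TGA

Codons from position 25: ATG (25–27), CGA (28–30), AAC (31–33), TGA (34–36).
The first in-frame stop codon is TGA.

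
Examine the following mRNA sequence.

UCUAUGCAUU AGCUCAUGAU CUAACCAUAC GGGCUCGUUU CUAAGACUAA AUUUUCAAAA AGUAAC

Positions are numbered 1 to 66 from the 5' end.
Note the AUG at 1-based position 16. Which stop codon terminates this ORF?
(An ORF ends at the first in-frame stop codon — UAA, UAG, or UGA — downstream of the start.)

UAA

Codons from position 16: AUG (16–18), AUC (19–21), UAA (22–24).
The first in-frame stop codon is UAA.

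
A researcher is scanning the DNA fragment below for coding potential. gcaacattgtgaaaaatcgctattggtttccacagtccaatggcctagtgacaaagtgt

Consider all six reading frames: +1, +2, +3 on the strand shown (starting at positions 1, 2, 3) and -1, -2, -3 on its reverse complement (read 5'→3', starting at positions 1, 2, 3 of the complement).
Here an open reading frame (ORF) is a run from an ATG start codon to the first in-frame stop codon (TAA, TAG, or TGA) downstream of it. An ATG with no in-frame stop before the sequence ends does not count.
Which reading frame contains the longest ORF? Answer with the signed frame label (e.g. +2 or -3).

Reverse complement (5'→3'): ACACTTTGTCACTAGGCCATTGGACTGTGGAAACCAATAGCGATTTTTCACAATGTTGC
Frame +1: GCA ACA TTG TGA AAA ATC GCT ATT GGT TTC CAC AGT CCA ATG GCC TAG TGA CAA AGT — ATG at 40, stop TAG at 46 → 9 nt.
Frame +2: CAA CAT TGT GAA AAA TCG CTA TTG GTT TCC ACA GTC CAA TGG CCT AGT GAC AAA GTG — no ATG→stop ORF.
Frame +3: AAC ATT GTG AAA AAT CGC TAT TGG TTT CCA CAG TCC AAT GGC CTA GTG ACA AAG TGT — no ATG→stop ORF.
Frame -1: ACA CTT TGT CAC TAG GCC ATT GGA CTG TGG AAA CCA ATA GCG ATT TTT CAC AAT GTT — no ATG→stop ORF.
Frame -2: CAC TTT GTC ACT AGG CCA TTG GAC TGT GGA AAC CAA TAG CGA TTT TTC ACA ATG TTG — no ATG→stop ORF.
Frame -3: ACT TTG TCA CTA GGC CAT TGG ACT GTG GAA ACC AAT AGC GAT TTT TCA CAA TGT TGC — no ATG→stop ORF.
Longest ORF is 9 nt in frame +1 (positions 40–48).

+1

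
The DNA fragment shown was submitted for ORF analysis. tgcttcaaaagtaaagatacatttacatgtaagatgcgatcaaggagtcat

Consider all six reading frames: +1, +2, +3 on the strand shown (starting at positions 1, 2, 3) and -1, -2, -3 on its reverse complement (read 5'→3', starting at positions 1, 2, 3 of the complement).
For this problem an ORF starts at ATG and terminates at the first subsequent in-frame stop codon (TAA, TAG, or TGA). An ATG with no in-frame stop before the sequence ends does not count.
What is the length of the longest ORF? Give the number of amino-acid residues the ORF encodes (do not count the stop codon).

Reverse complement (5'→3'): ATGACTCCTTGATCGCATCTTACATGTAAATGTATCTTTACTTTTGAAGCA
Frame +1: TGC TTC AAA AGT AAA GAT ACA TTT ACA TGT AAG ATG CGA TCA AGG AGT CAT — no ATG→stop ORF.
Frame +2: GCT TCA AAA GTA AAG ATA CAT TTA CAT GTA AGA TGC GAT CAA GGA GTC — no ATG→stop ORF.
Frame +3: CTT CAA AAG TAA AGA TAC ATT TAC ATG TAA GAT GCG ATC AAG GAG TCA — ATG at 27, stop TAA at 30 → 6 nt.
Frame -1: ATG ACT CCT TGA TCG CAT CTT ACA TGT AAA TGT ATC TTT ACT TTT GAA GCA — ATG at 1, stop TGA at 10 → 12 nt.
Frame -2: TGA CTC CTT GAT CGC ATC TTA CAT GTA AAT GTA TCT TTA CTT TTG AAG — no ATG→stop ORF.
Frame -3: GAC TCC TTG ATC GCA TCT TAC ATG TAA ATG TAT CTT TAC TTT TGA AGC — ATG at 24, stop TAA at 27 → 6 nt; ATG at 30, stop TGA at 45 → 18 nt.
Longest: frame -3, positions 30–47, 18 nt = 6 codons = 5 aa. → 5 amino acids.

5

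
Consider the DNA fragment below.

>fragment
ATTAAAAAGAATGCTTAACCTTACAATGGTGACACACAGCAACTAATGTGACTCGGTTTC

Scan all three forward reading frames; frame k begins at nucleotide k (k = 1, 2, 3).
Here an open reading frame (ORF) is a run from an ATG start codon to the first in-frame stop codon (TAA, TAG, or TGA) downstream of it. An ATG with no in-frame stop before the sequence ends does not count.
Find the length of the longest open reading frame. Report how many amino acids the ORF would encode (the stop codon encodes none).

11

Frame 1: ATT AAA AAG AAT GCT TAA CCT TAC AAT GGT GAC ACA CAG CAA CTA ATG TGA CTC GGT TTC — ATG at 46, stop TGA at 49 → 6 nt.
Frame 2: TTA AAA AGA ATG CTT AAC CTT ACA ATG GTG ACA CAC AGC AAC TAA TGT GAC TCG GTT — ATG at 11, stop TAA at 44 → 36 nt; ATG at 26, stop TAA at 44 → 21 nt.
Frame 3: TAA AAA GAA TGC TTA ACC TTA CAA TGG TGA CAC ACA GCA ACT AAT GTG ACT CGG TTT — no ATG→stop ORF.
Longest: frame 2, positions 11–46, 36 nt = 12 codons = 11 aa. → 11 amino acids.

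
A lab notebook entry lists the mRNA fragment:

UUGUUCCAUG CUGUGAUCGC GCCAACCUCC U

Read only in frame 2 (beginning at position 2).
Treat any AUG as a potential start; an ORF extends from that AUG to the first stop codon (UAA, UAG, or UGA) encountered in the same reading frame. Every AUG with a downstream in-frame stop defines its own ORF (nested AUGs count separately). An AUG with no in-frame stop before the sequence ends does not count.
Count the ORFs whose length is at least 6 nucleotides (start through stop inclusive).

Frame 2: UGU UCC AUG CUG UGA UCG CGC CAA CCU CCU — AUG at 8, stop UGA at 14 → 9 nt.
ORFs ≥ 6 nucleotides: frame 2 8–16 (9 nucleotides). Count = 1.

1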